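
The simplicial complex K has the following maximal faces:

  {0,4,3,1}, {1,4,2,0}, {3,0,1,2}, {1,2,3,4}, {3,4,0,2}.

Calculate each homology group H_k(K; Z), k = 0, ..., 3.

H_0 = Z,  H_1 = 0,  H_2 = 0,  H_3 = Z.

Take the total order 0 < 1 < 2 < 3 < 4 on the vertex set. Then K (dimension 3) consists of the simplices:

  0-simplices (5): [0], [1], [2], [3], [4]
  1-simplices (10): [0,1], [0,2], [0,3], [0,4], [1,2], [1,3], [1,4], [2,3], [2,4], [3,4]
  2-simplices (10): [0,1,2], [0,1,3], [0,1,4], [0,2,3], [0,2,4], [0,3,4], [1,2,3], [1,2,4], [1,3,4], [2,3,4]
  3-simplices (5): [0,1,2,3], [0,1,2,4], [0,1,3,4], [0,2,3,4], [1,2,3,4]

giving chain groups C_0 ≅ Z^5, C_1 ≅ Z^10, C_2 ≅ Z^10, C_3 ≅ Z^5.

∂_1: C_1 → C_0 sends each edge [p,q] (with p < q) to q − p. For instance
  ∂[1,2] = [2] − [1].
The 5×10 boundary matrix has rank 4 and Smith normal form diag(1,1,1,1).

Boundary ∂_2: C_2 → C_1 acts by ∂[p,q,r] = [q,r] − [p,r] + [p,q]. For instance
  ∂[2,3,4] = [3,4] − [2,4] + [2,3],
  ∂[0,2,4] = [2,4] − [0,4] + [0,2].
The resulting 10×10 matrix has rank 6, and its Smith normal form has invariant factors (1,1,1,1,1,1).

Boundary ∂_3: C_3 → C_2 sends each 3-simplex σ to the alternating sum Σ_i (−1)^i (σ with its i-th vertex removed). For instance
  ∂[0,1,2,4] = [1,2,4] − [0,2,4] + [0,1,4] − [0,1,2],
  ∂[0,1,2,3] = [1,2,3] − [0,2,3] + [0,1,3] − [0,1,2].
The 10×5 boundary matrix has rank 4 and Smith normal form diag(1,1,1,1).

From H_k ≅ ker(∂_k) / im(∂_{k+1}) we obtain:

  H_0: rank C_0 − rank ∂_1 = 5 − 4 = 1, and the invariant factors of ∂_1 are all 1, so H_0 = Z.
  H_1: rank ker ∂_1 − rank ∂_2 = (10 − 4) − 6 = 0, and the invariant factors of ∂_2 are all 1, so H_1 = 0.
  H_2: rank ker ∂_2 − rank ∂_3 = (10 − 6) − 4 = 0, and the invariant factors of ∂_3 are all 1, so H_2 = 0.
  H_3: rank ker ∂_3 − rank ∂_4 = (5 − 4) − 0 = 1, and there is no ∂_4, so H_3 = Z.

As a check, the Euler characteristic is 5 − 10 + 10 − 5 = 0, which agrees with 1 − 0 + 0 − 1 = 0.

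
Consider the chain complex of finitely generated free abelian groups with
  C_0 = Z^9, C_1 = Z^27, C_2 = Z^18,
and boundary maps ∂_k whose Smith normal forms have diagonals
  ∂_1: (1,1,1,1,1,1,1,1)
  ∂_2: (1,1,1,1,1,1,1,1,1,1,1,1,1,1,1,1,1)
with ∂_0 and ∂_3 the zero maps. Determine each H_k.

H_0: b_0 = 9 − 0 − 8 = 1; torsion from ∂_1 factors > 1: none. So H_0 = Z.
H_1: b_1 = 27 − 8 − 17 = 2; torsion from ∂_2 factors > 1: none. So H_1 = Z^2.
H_2: b_2 = 18 − 17 − 0 = 1; torsion from ∂_3 factors > 1: none. So H_2 = Z.

H_0 = Z,  H_1 = Z^2,  H_2 = Z.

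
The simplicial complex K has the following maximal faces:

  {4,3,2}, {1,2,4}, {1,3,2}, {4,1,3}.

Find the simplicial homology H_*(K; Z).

Fix the vertex order 1 < 2 < 3 < 4 and write every simplex with vertices in increasing order. Then dim K = 2 and the simplices of K are:

  0-simplices (4): [1], [2], [3], [4]
  1-simplices (6): [1,2], [1,3], [1,4], [2,3], [2,4], [3,4]
  2-simplices (4): [1,2,3], [1,2,4], [1,3,4], [2,3,4]

Hence C_0 ≅ Z^4, C_1 ≅ Z^6, C_2 ≅ Z^4.

∂_1: C_1 → C_0 maps an edge to its endpoints' difference, ∂[p,q] = q − p. For instance
  ∂[1,3] = [3] − [1].
The 4×6 boundary matrix has rank 3 and Smith normal form diag(1,1,1).

∂_2: C_2 → C_1 acts by ∂[p,q,r] = [q,r] − [p,r] + [p,q]. For instance
  ∂[1,2,3] = [2,3] − [1,3] + [1,2],
  ∂[1,3,4] = [3,4] − [1,4] + [1,3].
The 6×4 boundary matrix has rank 3 and Smith normal form diag(1,1,1).

From H_k ≅ ker(∂_k) / im(∂_{k+1}) we obtain:

  H_0: rank C_0 − rank ∂_1 = 4 − 3 = 1, and the invariant factors of ∂_1 are all 1, so H_0 = Z.
  H_1: rank ker ∂_1 − rank ∂_2 = (6 − 3) − 3 = 0, and the invariant factors of ∂_2 are all 1, so H_1 = 0.
  H_2: rank ker ∂_2 − rank ∂_3 = (4 − 3) − 0 = 1, and there is no ∂_3, so H_2 = Z.

H_0 ≅ Z,  H_1 = 0,  H_2 ≅ Z.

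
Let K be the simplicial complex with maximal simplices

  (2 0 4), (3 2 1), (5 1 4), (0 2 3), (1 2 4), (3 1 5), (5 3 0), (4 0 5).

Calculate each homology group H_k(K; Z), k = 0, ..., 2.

Take the total order 0 < 1 < 2 < 3 < 4 < 5 on the vertex set. Then K (dimension 2) consists of the simplices:

  0-simplices (6): [0], [1], [2], [3], [4], [5]
  1-simplices (12): [0,2], [0,3], [0,4], [0,5], [1,2], [1,3], [1,4], [1,5], [2,3], [2,4], [3,5], [4,5]
  2-simplices (8): [0,2,3], [0,2,4], [0,3,5], [0,4,5], [1,2,3], [1,2,4], [1,3,5], [1,4,5]

giving chain groups C_0 ≅ Z^6, C_1 ≅ Z^12, C_2 ≅ Z^8.

∂_1: C_1 → C_0 maps an edge to its endpoints' difference, ∂[p,q] = q − p. For instance
  ∂[0,4] = [4] − [0].
This gives a 6×12 integer matrix of rank 5; reducing to Smith normal form yields diagonal entries (1,1,1,1,1).

∂_2: C_2 → C_1 maps a triangle to the signed sum of its edges. For instance
  ∂[1,3,5] = [3,5] − [1,5] + [1,3],
  ∂[1,2,3] = [2,3] − [1,3] + [1,2].
This gives a 12×8 integer matrix of rank 7; reducing to Smith normal form yields diagonal entries (1,1,1,1,1,1,1).

Computing H_k = (kernel of ∂_k) / (image of ∂_{k+1}):

  H_0: rank C_0 − rank ∂_1 = 6 − 5 = 1, and the invariant factors of ∂_1 are all 1, so H_0 ≅ Z.
  H_1: rank ker ∂_1 − rank ∂_2 = (12 − 5) − 7 = 0, and the invariant factors of ∂_2 are all 1, so H_1 ≅ 0.
  H_2: rank ker ∂_2 − rank ∂_3 = (8 − 7) − 0 = 1, and there is no ∂_3, so H_2 ≅ Z.

As a check, the Euler characteristic is 6 − 12 + 8 = 2, which agrees with 1 − 0 + 1 = 2.

H_0 = Z,  H_1 = 0,  H_2 = Z.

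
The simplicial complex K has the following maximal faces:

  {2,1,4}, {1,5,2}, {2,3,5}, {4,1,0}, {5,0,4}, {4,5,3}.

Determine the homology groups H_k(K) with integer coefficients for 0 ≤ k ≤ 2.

H_0 ≅ Z,  H_1 ≅ Z,  H_2 = 0.

Order the vertices as 0 < 1 < 2 < 3 < 4 < 5. Listing each simplex with vertices in this order, K has dimension 2 with simplices:

  0-simplices (6): [0], [1], [2], [3], [4], [5]
  1-simplices (12): [0,1], [0,4], [0,5], [1,2], [1,4], [1,5], [2,3], [2,4], [2,5], [3,4], [3,5], [4,5]
  2-simplices (6): [0,1,4], [0,4,5], [1,2,4], [1,2,5], [2,3,5], [3,4,5]

so the chain groups are C_0 ≅ Z^6, C_1 ≅ Z^12, C_2 ≅ Z^6.

Boundary ∂_1: C_1 → C_0 is given by ∂[p,q] = [q] − [p]. For instance
  ∂[1,5] = [5] − [1].
The 6×12 boundary matrix has rank 5 and Smith normal form diag(1,1,1,1,1).

Boundary ∂_2: C_2 → C_1 acts by ∂[p,q,r] = [q,r] − [p,r] + [p,q]. For instance
  ∂[0,4,5] = [4,5] − [0,5] + [0,4],
  ∂[2,3,5] = [3,5] − [2,5] + [2,3].
This gives a 12×6 integer matrix of rank 6; reducing to Smith normal form yields diagonal entries (1,1,1,1,1,1).

From H_k ≅ ker(∂_k) / im(∂_{k+1}) we obtain:

  H_0: rank C_0 − rank ∂_1 = 6 − 5 = 1, and the invariant factors of ∂_1 are all 1, so H_0 ≅ Z.
  H_1: rank ker ∂_1 − rank ∂_2 = (12 − 5) − 6 = 1, and the invariant factors of ∂_2 are all 1, so H_1 ≅ Z.
  H_2: rank ker ∂_2 − rank ∂_3 = (6 − 6) − 0 = 0, and there is no ∂_3, so H_2 ≅ 0.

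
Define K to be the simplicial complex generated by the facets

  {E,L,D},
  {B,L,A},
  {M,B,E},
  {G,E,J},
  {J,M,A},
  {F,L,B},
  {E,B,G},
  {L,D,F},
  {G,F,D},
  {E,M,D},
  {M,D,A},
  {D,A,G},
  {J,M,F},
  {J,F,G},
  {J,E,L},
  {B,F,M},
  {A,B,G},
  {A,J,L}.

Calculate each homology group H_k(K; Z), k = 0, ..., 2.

H_0 = Z,  H_1 = Z^2,  H_2 = Z.

Take the total order A < B < D < E < F < G < J < L < M on the vertex set. Then K (dimension 2) consists of the simplices:

  0-simplices (9): A, B, D, E, F, G, J, L, M
  1-simplices (27): AB, AD, AG, AJ, AL, AM, BE, BF, BG, BL, BM, DE, DF, DG, DL, DM, EG, EJ, EL, EM, FG, FJ, FL, FM, GJ, JL, JM
  2-simplices (18): ABG, ABL, ADG, ADM, AJL, AJM, BEG, BEM, BFL, BFM, DEL, DEM, DFG, DFL, EGJ, EJL, FGJ, FJM

Hence C_0 ≅ Z^9, C_1 ≅ Z^27, C_2 ≅ Z^18.

The boundary map ∂_1: C_1 → C_0 maps an edge to its endpoints' difference, ∂[p,q] = q − p.
This gives a 9×27 integer matrix of rank 8; reducing to Smith normal form yields diagonal entries (1,1,1,1,1,1,1,1).

The boundary map ∂_2: C_2 → C_1 maps a triangle to the signed sum of its edges. For instance
  ∂DFG = FG − DG + DF,
  ∂EGJ = GJ − EJ + EG.
The resulting 27×18 matrix has rank 17, and its Smith normal form has invariant factors (1,1,1,1,1,1,1,1,1,1,1,1,1,1,1,1,1).

Computing H_k = (kernel of ∂_k) / (image of ∂_{k+1}):

  H_0: rank C_0 − rank ∂_1 = 9 − 8 = 1, and the invariant factors of ∂_1 are all 1, so H_0 = Z.
  H_1: rank ker ∂_1 − rank ∂_2 = (27 − 8) − 17 = 2, and the invariant factors of ∂_2 are all 1, so H_1 = Z^2.
  H_2: rank ker ∂_2 − rank ∂_3 = (18 − 17) − 0 = 1, and there is no ∂_3, so H_2 = Z.

(K is a triangulation of the torus T^2.)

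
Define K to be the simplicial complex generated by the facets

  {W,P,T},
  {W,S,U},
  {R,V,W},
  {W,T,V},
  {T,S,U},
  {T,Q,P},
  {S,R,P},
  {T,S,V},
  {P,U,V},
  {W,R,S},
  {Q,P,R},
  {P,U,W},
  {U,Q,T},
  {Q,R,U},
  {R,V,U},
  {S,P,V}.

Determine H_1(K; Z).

H_1 = Z^2.

Order the vertices as P < Q < R < S < T < U < V < W. Listing each simplex with vertices in this order, K has dimension 2 with simplices:

  0-simplices (8): P, Q, R, S, T, U, V, W
  1-simplices (24): PQ, PR, PS, PT, PU, PV, PW, QR, QT, QU, RS, RU, RV, RW, ST, SU, SV, SW, TU, TV, TW, UV, UW, VW
  2-simplices (16): PQR, PQT, PRS, PSV, PTW, PUV, PUW, QRU, QTU, RSW, RUV, RVW, STU, STV, SUW, TVW

giving chain groups C_0 ≅ Z^8, C_1 ≅ Z^24, C_2 ≅ Z^16.

∂_1: C_1 → C_0 is given by ∂[p,q] = [q] − [p]. For instance
  ∂TW = W − T.
As a 8×24 matrix over Z this has rank 7, with invariant factors (1,1,1,1,1,1,1).

Boundary ∂_2: C_2 → C_1 acts by ∂[p,q,r] = [q,r] − [p,r] + [p,q]. For instance
  ∂PQR = QR − PR + PQ,
  ∂QTU = TU − QU + QT.
The resulting 24×16 matrix has rank 15, and its Smith normal form has invariant factors (1,1,1,1,1,1,1,1,1,1,1,1,1,1,1).

Now H_k = ker ∂_k / im ∂_{k+1}, so:

  H_1: rank ker ∂_1 − rank ∂_2 = (24 − 7) − 15 = 2, and the invariant factors of ∂_2 are all 1, so H_1 = Z^2.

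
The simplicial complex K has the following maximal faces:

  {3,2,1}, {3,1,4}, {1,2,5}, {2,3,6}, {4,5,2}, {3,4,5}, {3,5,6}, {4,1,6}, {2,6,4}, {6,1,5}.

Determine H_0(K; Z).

H_0 = Z.

Fix the vertex order 1 < 2 < 3 < 4 < 5 < 6 and write every simplex with vertices in increasing order. Then dim K = 2 and the simplices of K are:

  0-simplices (6): [1], [2], [3], [4], [5], [6]
  1-simplices (15): [1,2], [1,3], [1,4], [1,5], [1,6], [2,3], [2,4], [2,5], [2,6], [3,4], [3,5], [3,6], [4,5], [4,6], [5,6]
  2-simplices (10): [1,2,3], [1,2,5], [1,3,4], [1,4,6], [1,5,6], [2,3,6], [2,4,5], [2,4,6], [3,4,5], [3,5,6]

giving chain groups C_0 ≅ Z^6, C_1 ≅ Z^15, C_2 ≅ Z^10.

The boundary map ∂_1: C_1 → C_0 maps an edge to its endpoints' difference, ∂[p,q] = q − p. For instance
  ∂[3,5] = [5] − [3].
As a 6×15 matrix over Z this has rank 5, with invariant factors (1,1,1,1,1).

The boundary map ∂_2: C_2 → C_1 sends each 2-simplex [p,q,r] to [q,r] − [p,r] + [p,q]. For instance
  ∂[1,3,4] = [3,4] − [1,4] + [1,3],
  ∂[1,2,5] = [2,5] − [1,5] + [1,2].
This gives a 15×10 integer matrix of rank 10; reducing to Smith normal form yields diagonal entries (1,1,1,1,1,1,1,1,1,2).

From H_k ≅ ker(∂_k) / im(∂_{k+1}) we obtain:

  H_0: rank C_0 − rank ∂_1 = 6 − 5 = 1, and the invariant factors of ∂_1 are all 1, so H_0 = Z.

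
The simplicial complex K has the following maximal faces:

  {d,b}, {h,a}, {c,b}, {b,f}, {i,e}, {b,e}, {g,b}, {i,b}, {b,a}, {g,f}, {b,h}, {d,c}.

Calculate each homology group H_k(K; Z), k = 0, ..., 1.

H_0 ≅ Z,  H_1 ≅ Z^4.

Take the total order a < b < c < d < e < f < g < h < i on the vertex set. Then K (dimension 1) consists of the simplices:

  0-simplices (9): a, b, c, d, e, f, g, h, i
  1-simplices (12): ab, ah, bc, bd, be, bf, bg, bh, bi, cd, ei, fg

so the chain groups are C_0 ≅ Z^9, C_1 ≅ Z^12.

The boundary map ∂_1: C_1 → C_0 is given by ∂[p,q] = [q] − [p]. For instance
  ∂ei = i − e.
This gives a 9×12 integer matrix of rank 8; reducing to Smith normal form yields diagonal entries (1,1,1,1,1,1,1,1).

Now H_k = ker ∂_k / im ∂_{k+1}, so:

  H_0: rank C_0 − rank ∂_1 = 9 − 8 = 1, and the invariant factors of ∂_1 are all 1, so H_0 ≅ Z.
  H_1: rank ker ∂_1 − rank ∂_2 = (12 − 8) − 0 = 4, and there is no ∂_2, so H_1 ≅ Z^4.

(K is a triangulation of a wedge of 4 circles.)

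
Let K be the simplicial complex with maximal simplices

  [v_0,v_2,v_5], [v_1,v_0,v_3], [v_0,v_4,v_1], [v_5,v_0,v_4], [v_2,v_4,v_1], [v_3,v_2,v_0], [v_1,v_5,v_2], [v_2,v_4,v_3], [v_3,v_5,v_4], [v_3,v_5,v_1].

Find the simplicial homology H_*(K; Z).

H_0 = Z,  H_1 = Z/2,  H_2 = 0.

K has 6 vertices, 15 edges, 10 triangles.
rank ∂_0 = 0, rank ∂_1 = 5 ⇒ b_0 = 6 − 0 − 5 = 1; all invariant factors of ∂_1 are 1 so no torsion. So H_0 ≅ Z.
rank ∂_1 = 5, rank ∂_2 = 10 ⇒ b_1 = 15 − 5 − 10 = 0; ∂_2 has invariant factor(s) [2] giving torsion. So H_1 ≅ Z/2.
rank ∂_2 = 10, rank ∂_3 = 0 ⇒ b_2 = 10 − 10 − 0 = 0. So H_2 ≅ 0.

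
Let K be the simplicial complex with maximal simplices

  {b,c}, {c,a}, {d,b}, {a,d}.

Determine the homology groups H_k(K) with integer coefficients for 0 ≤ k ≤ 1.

H_0 ≅ Z,  H_1 ≅ Z.

We work with the vertex ordering a < b < c < d. The simplices of K, each written with vertices in increasing order, are:

  0-simplices (4): a, b, c, d
  1-simplices (4): ac, ad, bc, bd

so the chain groups are C_0 ≅ Z^4, C_1 ≅ Z^4.

The boundary map ∂_1: C_1 → C_0 sends each edge [p,q] (with p < q) to q − p.
As a 4×4 matrix over Z this has rank 3, with invariant factors (1,1,1).

Now H_k = ker ∂_k / im ∂_{k+1}, so:

  H_0: rank C_0 − rank ∂_1 = 4 − 3 = 1, and the invariant factors of ∂_1 are all 1, so H_0 ≅ Z.
  H_1: rank ker ∂_1 − rank ∂_2 = (4 − 3) − 0 = 1, and there is no ∂_2, so H_1 ≅ Z.

As a check, the Euler characteristic is 4 − 4 = 0, which agrees with 1 − 1 = 0.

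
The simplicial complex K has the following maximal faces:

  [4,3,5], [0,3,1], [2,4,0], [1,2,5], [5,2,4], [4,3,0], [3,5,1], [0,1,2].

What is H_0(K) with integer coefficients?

H_0 = Z.

K has 6 vertices, 12 edges, 8 triangles.
rank ∂_0 = 0, rank ∂_1 = 5 ⇒ b_0 = 6 − 0 − 5 = 1; all invariant factors of ∂_1 are 1 so no torsion. So H_0 = Z.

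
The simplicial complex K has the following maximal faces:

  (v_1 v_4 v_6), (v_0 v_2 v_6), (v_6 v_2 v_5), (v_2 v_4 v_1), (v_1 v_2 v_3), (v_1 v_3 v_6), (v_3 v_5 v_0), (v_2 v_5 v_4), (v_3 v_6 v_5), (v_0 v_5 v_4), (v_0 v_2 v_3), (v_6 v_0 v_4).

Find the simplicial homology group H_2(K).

K has 7 vertices, 18 edges, 12 triangles.
rank ∂_2 = 12, rank ∂_3 = 0 ⇒ b_2 = 12 − 12 − 0 = 0. So H_2 = 0.

H_2 ≅ 0.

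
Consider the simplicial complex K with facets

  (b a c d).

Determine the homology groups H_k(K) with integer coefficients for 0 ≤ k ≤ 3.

H_0 = Z,  H_1 = 0,  H_2 = 0,  H_3 = 0.

K has 4 vertices, 6 edges, 4 triangles, 1 3-simplex.
rank ∂_0 = 0, rank ∂_1 = 3 ⇒ b_0 = 4 − 0 − 3 = 1; all invariant factors of ∂_1 are 1 so no torsion. So H_0 ≅ Z.
rank ∂_1 = 3, rank ∂_2 = 3 ⇒ b_1 = 6 − 3 − 3 = 0; all invariant factors of ∂_2 are 1 so no torsion. So H_1 ≅ 0.
rank ∂_2 = 3, rank ∂_3 = 1 ⇒ b_2 = 4 − 3 − 1 = 0; all invariant factors of ∂_3 are 1 so no torsion. So H_2 ≅ 0.
rank ∂_3 = 1, rank ∂_4 = 0 ⇒ b_3 = 1 − 1 − 0 = 0. So H_3 ≅ 0.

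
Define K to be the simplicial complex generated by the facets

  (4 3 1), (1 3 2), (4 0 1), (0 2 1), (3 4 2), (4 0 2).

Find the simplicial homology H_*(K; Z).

H_0 ≅ Z,  H_1 = 0,  H_2 ≅ Z.

Order the vertices as 0 < 1 < 2 < 3 < 4. Listing each simplex with vertices in this order, K has dimension 2 with simplices:

  0-simplices (5): [0], [1], [2], [3], [4]
  1-simplices (9): [0,1], [0,2], [0,4], [1,2], [1,3], [1,4], [2,3], [2,4], [3,4]
  2-simplices (6): [0,1,2], [0,1,4], [0,2,4], [1,2,3], [1,3,4], [2,3,4]

so the chain groups are C_0 ≅ Z^5, C_1 ≅ Z^9, C_2 ≅ Z^6.

∂_1: C_1 → C_0 maps an edge to its endpoints' difference, ∂[p,q] = q − p. For instance
  ∂[0,2] = [2] − [0].
The resulting 5×9 matrix has rank 4, and its Smith normal form has invariant factors (1,1,1,1).

Boundary ∂_2: C_2 → C_1 maps a triangle to the signed sum of its edges. For instance
  ∂[0,1,2] = [1,2] − [0,2] + [0,1],
  ∂[0,2,4] = [2,4] − [0,4] + [0,2].
This gives a 9×6 integer matrix of rank 5; reducing to Smith normal form yields diagonal entries (1,1,1,1,1).

From H_k ≅ ker(∂_k) / im(∂_{k+1}) we obtain:

  H_0: rank C_0 − rank ∂_1 = 5 − 4 = 1, and the invariant factors of ∂_1 are all 1, so H_0 = Z.
  H_1: rank ker ∂_1 − rank ∂_2 = (9 − 4) − 5 = 0, and the invariant factors of ∂_2 are all 1, so H_1 = 0.
  H_2: rank ker ∂_2 − rank ∂_3 = (6 − 5) − 0 = 1, and there is no ∂_3, so H_2 = Z.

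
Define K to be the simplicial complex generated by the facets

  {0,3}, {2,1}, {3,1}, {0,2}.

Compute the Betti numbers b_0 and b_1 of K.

K has 4 vertices, 4 edges.
rank ∂_0 = 0, rank ∂_1 = 3 ⇒ b_0 = 4 − 0 − 3 = 1; all invariant factors of ∂_1 are 1 so no torsion. So H_0 ≅ Z.
rank ∂_1 = 3, rank ∂_2 = 0 ⇒ b_1 = 4 − 3 − 0 = 1. So H_1 ≅ Z.

b_0 = 1, b_1 = 1.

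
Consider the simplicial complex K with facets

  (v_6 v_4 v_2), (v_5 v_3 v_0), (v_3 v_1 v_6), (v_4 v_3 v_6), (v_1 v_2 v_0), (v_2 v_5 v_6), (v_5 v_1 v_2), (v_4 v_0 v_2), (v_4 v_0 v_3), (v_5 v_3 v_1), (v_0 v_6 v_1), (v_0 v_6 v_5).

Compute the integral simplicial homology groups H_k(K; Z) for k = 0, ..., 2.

H_0 ≅ Z,  H_1 ≅ Z/2,  H_2 = 0.

K has 7 vertices, 18 edges, 12 triangles.
rank ∂_0 = 0, rank ∂_1 = 6 ⇒ b_0 = 7 − 0 − 6 = 1; all invariant factors of ∂_1 are 1 so no torsion. So H_0 ≅ Z.
rank ∂_1 = 6, rank ∂_2 = 12 ⇒ b_1 = 18 − 6 − 12 = 0; ∂_2 has invariant factor(s) [2] giving torsion. So H_1 ≅ Z/2.
rank ∂_2 = 12, rank ∂_3 = 0 ⇒ b_2 = 12 − 12 − 0 = 0. So H_2 ≅ 0.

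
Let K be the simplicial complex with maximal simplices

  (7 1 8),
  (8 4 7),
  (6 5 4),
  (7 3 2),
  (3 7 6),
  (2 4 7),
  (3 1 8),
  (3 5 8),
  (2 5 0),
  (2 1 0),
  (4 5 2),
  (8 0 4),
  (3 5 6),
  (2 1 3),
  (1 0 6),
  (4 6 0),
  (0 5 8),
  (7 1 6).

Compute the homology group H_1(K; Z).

Order the vertices as 0 < 1 < 2 < 3 < 4 < 5 < 6 < 7 < 8. Listing each simplex with vertices in this order, K has dimension 2 with simplices:

  0-simplices (9): [0], [1], [2], [3], [4], [5], [6], [7], [8]
  1-simplices (27): (27 of them)
  2-simplices (18): [0,1,2], [0,1,6], [0,2,5], [0,4,6], [0,4,8], [0,5,8], [1,2,3], [1,3,8], [1,6,7], [1,7,8], [2,3,7], [2,4,5], [2,4,7], [3,5,6], [3,5,8], [3,6,7], [4,5,6], [4,7,8]

giving chain groups C_0 ≅ Z^9, C_1 ≅ Z^27, C_2 ≅ Z^18.

The boundary map ∂_1: C_1 → C_0 is given by ∂[p,q] = [q] − [p].
As a 9×27 matrix over Z this has rank 8, with invariant factors (1,1,1,1,1,1,1,1).

∂_2: C_2 → C_1 maps a triangle to the signed sum of its edges. For instance
  ∂[1,2,3] = [2,3] − [1,3] + [1,2],
  ∂[0,2,5] = [2,5] − [0,5] + [0,2].
As a 27×18 matrix over Z this has rank 18, with invariant factors (1,1,1,1,1,1,1,1,1,1,1,1,1,1,1,1,1,2).

Reading off H_k = ker ∂_k / im ∂_{k+1}:

  H_1: rank ker ∂_1 − rank ∂_2 = (27 − 8) − 18 = 1, and ∂_2 has invariant factor 2 > 1, so H_1 = Z ⊕ Z_2.

H_1 = Z ⊕ Z_2.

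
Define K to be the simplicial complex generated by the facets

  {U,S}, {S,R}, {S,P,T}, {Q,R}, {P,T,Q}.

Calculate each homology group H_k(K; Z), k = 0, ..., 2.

H_0 = Z,  H_1 = Z,  H_2 = 0.

Take the total order P < Q < R < S < T < U on the vertex set. Then K (dimension 2) consists of the simplices:

  0-simplices (6): P, Q, R, S, T, U
  1-simplices (8): PQ, PS, PT, QR, QT, RS, ST, SU
  2-simplices (2): PQT, PST

so the chain groups are C_0 ≅ Z^6, C_1 ≅ Z^8, C_2 ≅ Z^2.

The boundary map ∂_1: C_1 → C_0 is given by ∂[p,q] = [q] − [p].
This gives a 6×8 integer matrix of rank 5; reducing to Smith normal form yields diagonal entries (1,1,1,1,1).

∂_2: C_2 → C_1 maps a triangle to the signed sum of its edges. For instance
  ∂PQT = QT − PT + PQ,
  ∂PST = ST − PT + PS.
This gives a 8×2 integer matrix of rank 2; reducing to Smith normal form yields diagonal entries (1,1).

Reading off H_k = ker ∂_k / im ∂_{k+1}:

  H_0: rank C_0 − rank ∂_1 = 6 − 5 = 1, and the invariant factors of ∂_1 are all 1, so H_0 ≅ Z.
  H_1: rank ker ∂_1 − rank ∂_2 = (8 − 5) − 2 = 1, and the invariant factors of ∂_2 are all 1, so H_1 ≅ Z.
  H_2: rank ker ∂_2 − rank ∂_3 = (2 − 2) − 0 = 0, and there is no ∂_3, so H_2 ≅ 0.

As a check, the Euler characteristic is 6 − 8 + 2 = 0, which agrees with 1 − 1 + 0 = 0.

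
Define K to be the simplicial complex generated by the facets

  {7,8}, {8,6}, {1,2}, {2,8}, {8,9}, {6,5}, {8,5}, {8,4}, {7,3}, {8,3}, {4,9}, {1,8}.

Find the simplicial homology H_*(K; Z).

H_0 ≅ Z,  H_1 ≅ Z^4.

Take the total order 1 < 2 < 3 < 4 < 5 < 6 < 7 < 8 < 9 on the vertex set. Then K (dimension 1) consists of the simplices:

  0-simplices (9): [1], [2], [3], [4], [5], [6], [7], [8], [9]
  1-simplices (12): [1,2], [1,8], [2,8], [3,7], [3,8], [4,8], [4,9], [5,6], [5,8], [6,8], [7,8], [8,9]

so the chain groups are C_0 ≅ Z^9, C_1 ≅ Z^12.

∂_1: C_1 → C_0 is given by ∂[p,q] = [q] − [p]. For instance
  ∂[6,8] = [8] − [6].
The resulting 9×12 matrix has rank 8, and its Smith normal form has invariant factors (1,1,1,1,1,1,1,1).

Computing H_k = (kernel of ∂_k) / (image of ∂_{k+1}):

  H_0: rank C_0 − rank ∂_1 = 9 − 8 = 1, and the invariant factors of ∂_1 are all 1, so H_0 = Z.
  H_1: rank ker ∂_1 − rank ∂_2 = (12 − 8) − 0 = 4, and there is no ∂_2, so H_1 = Z^4.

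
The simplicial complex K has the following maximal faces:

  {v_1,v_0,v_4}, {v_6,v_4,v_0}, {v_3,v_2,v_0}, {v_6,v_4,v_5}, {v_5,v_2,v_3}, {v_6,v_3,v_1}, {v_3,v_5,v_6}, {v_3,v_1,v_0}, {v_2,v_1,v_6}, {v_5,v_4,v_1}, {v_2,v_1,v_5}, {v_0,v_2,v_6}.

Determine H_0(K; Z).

H_0 ≅ Z.

Take the total order v_0 < v_1 < v_2 < v_3 < v_4 < v_5 < v_6 on the vertex set. Then K (dimension 2) consists of the simplices:

  0-simplices (7): [v_0], [v_1], [v_2], [v_3], [v_4], [v_5], [v_6]
  1-simplices (18): (18 of them)
  2-simplices (12): (12 of them)

giving chain groups C_0 ≅ Z^7, C_1 ≅ Z^18, C_2 ≅ Z^12.

The boundary map ∂_1: C_1 → C_0 maps an edge to its endpoints' difference, ∂[p,q] = q − p. For instance
  ∂[v_5,v_6] = [v_6] − [v_5].
This gives a 7×18 integer matrix of rank 6; reducing to Smith normal form yields diagonal entries (1,1,1,1,1,1).

∂_2: C_2 → C_1 sends each 2-simplex [p,q,r] to [q,r] − [p,r] + [p,q]. For instance
  ∂[v_1,v_4,v_5] = [v_4,v_5] − [v_1,v_5] + [v_1,v_4],
  ∂[v_1,v_2,v_5] = [v_2,v_5] − [v_1,v_5] + [v_1,v_2].
As a 18×12 matrix over Z this has rank 12, with invariant factors (1,1,1,1,1,1,1,1,1,1,1,2).

Reading off H_k = ker ∂_k / im ∂_{k+1}:

  H_0: rank C_0 − rank ∂_1 = 7 − 6 = 1, and the invariant factors of ∂_1 are all 1, so H_0 = Z.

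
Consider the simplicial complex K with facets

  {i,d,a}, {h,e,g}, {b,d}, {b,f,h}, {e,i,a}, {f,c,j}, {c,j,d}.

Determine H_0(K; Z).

Take the total order a < b < c < d < e < f < g < h < i < j on the vertex set. Then K (dimension 2) consists of the simplices:

  0-simplices (10): a, b, c, d, e, f, g, h, i, j
  1-simplices (17): ad, ae, ai, bd, bf, bh, cd, cf, cj, di, dj, eg, eh, ei, fh, fj, gh
  2-simplices (6): adi, aei, bfh, cdj, cfj, egh

giving chain groups C_0 ≅ Z^10, C_1 ≅ Z^17, C_2 ≅ Z^6.

The boundary map ∂_1: C_1 → C_0 is given by ∂[p,q] = [q] − [p].
The resulting 10×17 matrix has rank 9, and its Smith normal form has invariant factors (1,1,1,1,1,1,1,1,1).

∂_2: C_2 → C_1 sends each 2-simplex [p,q,r] to [q,r] − [p,r] + [p,q]. For instance
  ∂cfj = fj − cj + cf,
  ∂cdj = dj − cj + cd.
As a 17×6 matrix over Z this has rank 6, with invariant factors (1,1,1,1,1,1).

Computing H_k = (kernel of ∂_k) / (image of ∂_{k+1}):

  H_0: rank C_0 − rank ∂_1 = 10 − 9 = 1, and the invariant factors of ∂_1 are all 1, so H_0 = Z.

H_0 ≅ Z.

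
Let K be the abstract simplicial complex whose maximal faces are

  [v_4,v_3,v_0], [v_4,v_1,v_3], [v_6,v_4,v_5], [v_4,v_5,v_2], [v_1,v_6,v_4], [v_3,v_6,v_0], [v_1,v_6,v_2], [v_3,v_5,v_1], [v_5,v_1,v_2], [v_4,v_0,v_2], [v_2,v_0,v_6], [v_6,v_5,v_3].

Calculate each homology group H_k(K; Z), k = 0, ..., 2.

H_0 ≅ Z,  H_1 ≅ Z/2Z,  H_2 = 0.

We work with the vertex ordering v_0 < v_1 < v_2 < v_3 < v_4 < v_5 < v_6. The simplices of K, each written with vertices in increasing order, are:

  0-simplices (7): [v_0], [v_1], [v_2], [v_3], [v_4], [v_5], [v_6]
  1-simplices (18): (18 of them)
  2-simplices (12): (12 of them)

giving chain groups C_0 ≅ Z^7, C_1 ≅ Z^18, C_2 ≅ Z^12.

The boundary map ∂_1: C_1 → C_0 sends each edge [p,q] (with p < q) to q − p.
As a 7×18 matrix over Z this has rank 6, with invariant factors (1,1,1,1,1,1).

The boundary map ∂_2: C_2 → C_1 maps a triangle to the signed sum of its edges. For instance
  ∂[v_1,v_4,v_6] = [v_4,v_6] − [v_1,v_6] + [v_1,v_4],
  ∂[v_1,v_3,v_5] = [v_3,v_5] − [v_1,v_5] + [v_1,v_3].
The resulting 18×12 matrix has rank 12, and its Smith normal form has invariant factors (1,1,1,1,1,1,1,1,1,1,1,2).

From H_k ≅ ker(∂_k) / im(∂_{k+1}) we obtain:

  H_0: rank C_0 − rank ∂_1 = 7 − 6 = 1, and the invariant factors of ∂_1 are all 1, so H_0 ≅ Z.
  H_1: rank ker ∂_1 − rank ∂_2 = (18 − 6) − 12 = 0, and ∂_2 has invariant factor 2 > 1, so H_1 ≅ Z/2Z.
  H_2: rank ker ∂_2 − rank ∂_3 = (12 − 12) − 0 = 0, and there is no ∂_3, so H_2 ≅ 0.

As a check, the Euler characteristic is 7 − 18 + 12 = 1, which agrees with 1 − 0 + 0 = 1.
(K is a triangulation of the real projective plane RP^2.)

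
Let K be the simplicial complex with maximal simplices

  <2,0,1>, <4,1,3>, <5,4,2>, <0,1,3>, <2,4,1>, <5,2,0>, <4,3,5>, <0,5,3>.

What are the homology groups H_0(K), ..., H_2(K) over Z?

Fix the vertex order 0 < 1 < 2 < 3 < 4 < 5 and write every simplex with vertices in increasing order. Then dim K = 2 and the simplices of K are:

  0-simplices (6): [0], [1], [2], [3], [4], [5]
  1-simplices (12): [0,1], [0,2], [0,3], [0,5], [1,2], [1,3], [1,4], [2,4], [2,5], [3,4], [3,5], [4,5]
  2-simplices (8): [0,1,2], [0,1,3], [0,2,5], [0,3,5], [1,2,4], [1,3,4], [2,4,5], [3,4,5]

so the chain groups are C_0 ≅ Z^6, C_1 ≅ Z^12, C_2 ≅ Z^8.

Boundary ∂_1: C_1 → C_0 maps an edge to its endpoints' difference, ∂[p,q] = q − p. For instance
  ∂[1,2] = [2] − [1].
The resulting 6×12 matrix has rank 5, and its Smith normal form has invariant factors (1,1,1,1,1).

Boundary ∂_2: C_2 → C_1 acts by ∂[p,q,r] = [q,r] − [p,r] + [p,q]. For instance
  ∂[2,4,5] = [4,5] − [2,5] + [2,4],
  ∂[0,2,5] = [2,5] − [0,5] + [0,2].
The resulting 12×8 matrix has rank 7, and its Smith normal form has invariant factors (1,1,1,1,1,1,1).

Now H_k = ker ∂_k / im ∂_{k+1}, so:

  H_0: rank C_0 − rank ∂_1 = 6 − 5 = 1, and the invariant factors of ∂_1 are all 1, so H_0 ≅ Z.
  H_1: rank ker ∂_1 − rank ∂_2 = (12 − 5) − 7 = 0, and the invariant factors of ∂_2 are all 1, so H_1 ≅ 0.
  H_2: rank ker ∂_2 − rank ∂_3 = (8 − 7) − 0 = 1, and there is no ∂_3, so H_2 ≅ Z.

H_0 = Z,  H_1 = 0,  H_2 = Z.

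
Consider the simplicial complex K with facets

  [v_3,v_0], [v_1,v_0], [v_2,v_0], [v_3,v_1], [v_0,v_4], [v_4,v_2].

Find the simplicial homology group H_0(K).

H_0 = Z.

Fix the vertex order v_0 < v_1 < v_2 < v_3 < v_4 and write every simplex with vertices in increasing order. Then dim K = 1 and the simplices of K are:

  0-simplices (5): [v_0], [v_1], [v_2], [v_3], [v_4]
  1-simplices (6): [v_0,v_1], [v_0,v_2], [v_0,v_3], [v_0,v_4], [v_1,v_3], [v_2,v_4]

giving chain groups C_0 ≅ Z^5, C_1 ≅ Z^6.

∂_1: C_1 → C_0 is given by ∂[p,q] = [q] − [p].
The resulting 5×6 matrix has rank 4, and its Smith normal form has invariant factors (1,1,1,1).

Reading off H_k = ker ∂_k / im ∂_{k+1}:

  H_0: rank C_0 − rank ∂_1 = 5 − 4 = 1, and the invariant factors of ∂_1 are all 1, so H_0 ≅ Z.

(K is a triangulation of a wedge of 2 circles.)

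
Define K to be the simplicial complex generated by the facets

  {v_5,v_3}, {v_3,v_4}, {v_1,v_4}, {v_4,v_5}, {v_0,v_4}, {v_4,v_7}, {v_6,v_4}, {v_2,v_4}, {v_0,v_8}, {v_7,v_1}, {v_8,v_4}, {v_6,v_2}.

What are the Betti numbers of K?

b_0 = 1, b_1 = 4.

Order the vertices as v_0 < v_1 < v_2 < v_3 < v_4 < v_5 < v_6 < v_7 < v_8. Listing each simplex with vertices in this order, K has dimension 1 with simplices:

  0-simplices (9): [v_0], [v_1], [v_2], [v_3], [v_4], [v_5], [v_6], [v_7], [v_8]
  1-simplices (12): [v_0,v_4], [v_0,v_8], [v_1,v_4], [v_1,v_7], [v_2,v_4], [v_2,v_6], [v_3,v_4], [v_3,v_5], [v_4,v_5], [v_4,v_6], [v_4,v_7], [v_4,v_8]

Hence C_0 ≅ Z^9, C_1 ≅ Z^12.

∂_1: C_1 → C_0 maps an edge to its endpoints' difference, ∂[p,q] = q − p. For instance
  ∂[v_3,v_5] = [v_5] − [v_3].
As a 9×12 matrix over Z this has rank 8, with invariant factors (1,1,1,1,1,1,1,1).

Now H_k = ker ∂_k / im ∂_{k+1}, so:

  H_0: rank C_0 − rank ∂_1 = 9 − 8 = 1, and the invariant factors of ∂_1 are all 1, so H_0 = Z.
  H_1: rank ker ∂_1 − rank ∂_2 = (12 − 8) − 0 = 4, and there is no ∂_2, so H_1 = Z^4.

As a check, the Euler characteristic is 9 − 12 = -3, which agrees with 1 − 4 = -3.
(K is a triangulation of a wedge of 4 circles.)

Hence the Betti numbers are b_0 = 1, b_1 = 4.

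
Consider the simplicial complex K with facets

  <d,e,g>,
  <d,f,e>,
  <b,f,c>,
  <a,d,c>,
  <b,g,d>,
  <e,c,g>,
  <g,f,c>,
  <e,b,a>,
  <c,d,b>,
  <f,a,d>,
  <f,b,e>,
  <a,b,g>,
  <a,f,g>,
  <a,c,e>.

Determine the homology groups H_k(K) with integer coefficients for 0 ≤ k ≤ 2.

Order the vertices as a < b < c < d < e < f < g. Listing each simplex with vertices in this order, K has dimension 2 with simplices:

  0-simplices (7): a, b, c, d, e, f, g
  1-simplices (21): ab, ac, ad, ae, af, ag, bc, bd, be, bf, bg, cd, ce, cf, cg, de, df, dg, ef, eg, fg
  2-simplices (14): abe, abg, acd, ace, adf, afg, bcd, bcf, bdg, bef, ceg, cfg, def, deg

so the chain groups are C_0 ≅ Z^7, C_1 ≅ Z^21, C_2 ≅ Z^14.

∂_1: C_1 → C_0 sends each edge [p,q] (with p < q) to q − p.
As a 7×21 matrix over Z this has rank 6, with invariant factors (1,1,1,1,1,1).

Boundary ∂_2: C_2 → C_1 acts by ∂[p,q,r] = [q,r] − [p,r] + [p,q]. For instance
  ∂ceg = eg − cg + ce,
  ∂adf = df − af + ad.
The resulting 21×14 matrix has rank 13, and its Smith normal form has invariant factors (1,1,1,1,1,1,1,1,1,1,1,1,1).

Reading off H_k = ker ∂_k / im ∂_{k+1}:

  H_0: rank C_0 − rank ∂_1 = 7 − 6 = 1, and the invariant factors of ∂_1 are all 1, so H_0 = Z.
  H_1: rank ker ∂_1 − rank ∂_2 = (21 − 6) − 13 = 2, and the invariant factors of ∂_2 are all 1, so H_1 = Z^2.
  H_2: rank ker ∂_2 − rank ∂_3 = (14 − 13) − 0 = 1, and there is no ∂_3, so H_2 = Z.

H_0 ≅ Z,  H_1 ≅ Z^2,  H_2 ≅ Z.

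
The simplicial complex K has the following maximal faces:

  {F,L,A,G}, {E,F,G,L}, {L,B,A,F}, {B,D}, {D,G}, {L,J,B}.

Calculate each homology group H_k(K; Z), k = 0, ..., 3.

Fix the vertex order A < B < D < E < F < G < J < L and write every simplex with vertices in increasing order. Then dim K = 3 and the simplices of K are:

  0-simplices (8): A, B, D, E, F, G, J, L
  1-simplices (16): AB, AF, AG, AL, BD, BF, BJ, BL, DG, EF, EG, EL, FG, FL, GL, JL
  2-simplices (11): ABF, ABL, AFG, AFL, AGL, BFL, BJL, EFG, EFL, EGL, FGL
  3-simplices (3): ABFL, AFGL, EFGL

Hence C_0 ≅ Z^8, C_1 ≅ Z^16, C_2 ≅ Z^11, C_3 ≅ Z^3.

The boundary map ∂_1: C_1 → C_0 maps an edge to its endpoints' difference, ∂[p,q] = q − p.
The resulting 8×16 matrix has rank 7, and its Smith normal form has invariant factors (1,1,1,1,1,1,1).

∂_2: C_2 → C_1 acts by ∂[p,q,r] = [q,r] − [p,r] + [p,q]. For instance
  ∂AGL = GL − AL + AG,
  ∂ABL = BL − AL + AB.
The resulting 16×11 matrix has rank 8, and its Smith normal form has invariant factors (1,1,1,1,1,1,1,1).

Boundary ∂_3: C_3 → C_2 sends each 3-simplex σ to the alternating sum Σ_i (−1)^i (σ with its i-th vertex removed). For instance
  ∂AFGL = FGL − AGL + AFL − AFG,
  ∂ABFL = BFL − AFL + ABL − ABF.
The resulting 11×3 matrix has rank 3, and its Smith normal form has invariant factors (1,1,1).

From H_k ≅ ker(∂_k) / im(∂_{k+1}) we obtain:

  H_0: rank C_0 − rank ∂_1 = 8 − 7 = 1, and the invariant factors of ∂_1 are all 1, so H_0 = Z.
  H_1: rank ker ∂_1 − rank ∂_2 = (16 − 7) − 8 = 1, and the invariant factors of ∂_2 are all 1, so H_1 = Z.
  H_2: rank ker ∂_2 − rank ∂_3 = (11 − 8) − 3 = 0, and the invariant factors of ∂_3 are all 1, so H_2 = 0.
  H_3: rank ker ∂_3 − rank ∂_4 = (3 − 3) − 0 = 0, and there is no ∂_4, so H_3 = 0.

H_0 = Z,  H_1 = Z,  H_2 = 0,  H_3 = 0.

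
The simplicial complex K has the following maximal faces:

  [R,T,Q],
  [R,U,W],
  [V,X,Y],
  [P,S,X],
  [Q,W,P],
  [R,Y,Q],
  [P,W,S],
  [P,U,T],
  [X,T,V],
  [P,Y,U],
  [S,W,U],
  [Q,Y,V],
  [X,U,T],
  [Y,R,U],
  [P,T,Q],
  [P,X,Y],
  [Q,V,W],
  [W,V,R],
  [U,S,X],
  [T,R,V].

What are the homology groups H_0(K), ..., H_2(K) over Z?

K has 10 vertices, 30 edges, 20 triangles.
rank ∂_0 = 0, rank ∂_1 = 9 ⇒ b_0 = 10 − 0 − 9 = 1; all invariant factors of ∂_1 are 1 so no torsion. So H_0 = Z.
rank ∂_1 = 9, rank ∂_2 = 20 ⇒ b_1 = 30 − 9 − 20 = 1; ∂_2 has invariant factor(s) [2] giving torsion. So H_1 = Z ⊕ Z/2.
rank ∂_2 = 20, rank ∂_3 = 0 ⇒ b_2 = 20 − 20 − 0 = 0. So H_2 = 0.

H_0 ≅ Z,  H_1 ≅ Z ⊕ Z/2,  H_2 = 0.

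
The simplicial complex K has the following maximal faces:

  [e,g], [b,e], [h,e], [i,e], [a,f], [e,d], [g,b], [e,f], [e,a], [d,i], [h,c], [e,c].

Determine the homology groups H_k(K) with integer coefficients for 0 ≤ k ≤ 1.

H_0 = Z,  H_1 = Z^4.

K has 9 vertices, 12 edges.
rank ∂_0 = 0, rank ∂_1 = 8 ⇒ b_0 = 9 − 0 − 8 = 1; all invariant factors of ∂_1 are 1 so no torsion. So H_0 ≅ Z.
rank ∂_1 = 8, rank ∂_2 = 0 ⇒ b_1 = 12 − 8 − 0 = 4. So H_1 ≅ Z^4.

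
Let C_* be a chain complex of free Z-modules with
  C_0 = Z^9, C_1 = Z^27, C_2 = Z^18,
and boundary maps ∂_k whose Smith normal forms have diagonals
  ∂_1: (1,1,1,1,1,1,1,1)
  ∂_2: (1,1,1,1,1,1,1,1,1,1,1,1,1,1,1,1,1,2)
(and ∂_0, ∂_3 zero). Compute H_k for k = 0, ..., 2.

H_0: b_0 = 9 − 0 − 8 = 1; torsion from ∂_1 factors > 1: none. So H_0 ≅ Z.
H_1: b_1 = 27 − 8 − 18 = 1; torsion from ∂_2 factors > 1: [2]. So H_1 ≅ Z ⊕ Z/2.
H_2: b_2 = 18 − 18 − 0 = 0; torsion from ∂_3 factors > 1: none. So H_2 ≅ 0.

H_0 ≅ Z,  H_1 ≅ Z ⊕ Z/2,  H_2 = 0.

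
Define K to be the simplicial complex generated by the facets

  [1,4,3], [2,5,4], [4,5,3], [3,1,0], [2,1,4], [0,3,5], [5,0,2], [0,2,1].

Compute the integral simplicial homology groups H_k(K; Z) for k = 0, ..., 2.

K has 6 vertices, 12 edges, 8 triangles.
rank ∂_0 = 0, rank ∂_1 = 5 ⇒ b_0 = 6 − 0 − 5 = 1; all invariant factors of ∂_1 are 1 so no torsion. So H_0 ≅ Z.
rank ∂_1 = 5, rank ∂_2 = 7 ⇒ b_1 = 12 − 5 − 7 = 0; all invariant factors of ∂_2 are 1 so no torsion. So H_1 ≅ 0.
rank ∂_2 = 7, rank ∂_3 = 0 ⇒ b_2 = 8 − 7 − 0 = 1. So H_2 ≅ Z.

H_0 ≅ Z,  H_1 = 0,  H_2 ≅ Z.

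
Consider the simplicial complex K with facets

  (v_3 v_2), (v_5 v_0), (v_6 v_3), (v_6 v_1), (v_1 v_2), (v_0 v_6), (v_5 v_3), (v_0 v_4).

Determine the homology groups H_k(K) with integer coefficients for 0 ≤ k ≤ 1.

Take the total order v_0 < v_1 < v_2 < v_3 < v_4 < v_5 < v_6 on the vertex set. Then K (dimension 1) consists of the simplices:

  0-simplices (7): [v_0], [v_1], [v_2], [v_3], [v_4], [v_5], [v_6]
  1-simplices (8): [v_0,v_4], [v_0,v_5], [v_0,v_6], [v_1,v_2], [v_1,v_6], [v_2,v_3], [v_3,v_5], [v_3,v_6]

giving chain groups C_0 ≅ Z^7, C_1 ≅ Z^8.

Boundary ∂_1: C_1 → C_0 maps an edge to its endpoints' difference, ∂[p,q] = q − p. For instance
  ∂[v_0,v_5] = [v_5] − [v_0].
As a 7×8 matrix over Z this has rank 6, with invariant factors (1,1,1,1,1,1).

Reading off H_k = ker ∂_k / im ∂_{k+1}:

  H_0: rank C_0 − rank ∂_1 = 7 − 6 = 1, and the invariant factors of ∂_1 are all 1, so H_0 ≅ Z.
  H_1: rank ker ∂_1 − rank ∂_2 = (8 − 6) − 0 = 2, and there is no ∂_2, so H_1 ≅ Z^2.

H_0 ≅ Z,  H_1 ≅ Z^2.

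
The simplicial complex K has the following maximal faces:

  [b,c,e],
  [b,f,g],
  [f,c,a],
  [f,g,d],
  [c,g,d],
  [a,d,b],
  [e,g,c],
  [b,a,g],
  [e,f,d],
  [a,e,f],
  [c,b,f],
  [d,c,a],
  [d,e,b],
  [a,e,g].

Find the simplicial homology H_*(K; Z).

H_0 = Z,  H_1 = Z^2,  H_2 = Z.

K has 7 vertices, 21 edges, 14 triangles.
rank ∂_0 = 0, rank ∂_1 = 6 ⇒ b_0 = 7 − 0 − 6 = 1; all invariant factors of ∂_1 are 1 so no torsion. So H_0 = Z.
rank ∂_1 = 6, rank ∂_2 = 13 ⇒ b_1 = 21 − 6 − 13 = 2; all invariant factors of ∂_2 are 1 so no torsion. So H_1 = Z^2.
rank ∂_2 = 13, rank ∂_3 = 0 ⇒ b_2 = 14 − 13 − 0 = 1. So H_2 = Z.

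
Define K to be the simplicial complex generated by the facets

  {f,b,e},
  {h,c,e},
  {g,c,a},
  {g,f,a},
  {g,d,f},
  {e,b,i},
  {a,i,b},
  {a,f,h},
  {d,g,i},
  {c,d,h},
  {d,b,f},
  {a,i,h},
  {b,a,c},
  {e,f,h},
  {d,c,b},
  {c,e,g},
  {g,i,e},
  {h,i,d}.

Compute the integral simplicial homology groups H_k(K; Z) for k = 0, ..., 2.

Fix the vertex order a < b < c < d < e < f < g < h < i and write every simplex with vertices in increasing order. Then dim K = 2 and the simplices of K are:

  0-simplices (9): a, b, c, d, e, f, g, h, i
  1-simplices (27): ab, ac, af, ag, ah, ai, bc, bd, be, bf, bi, cd, ce, cg, ch, df, dg, dh, di, ef, eg, eh, ei, fg, fh, gi, hi
  2-simplices (18): abc, abi, acg, afg, afh, ahi, bcd, bdf, bef, bei, cdh, ceg, ceh, dfg, dgi, dhi, efh, egi

so the chain groups are C_0 ≅ Z^9, C_1 ≅ Z^27, C_2 ≅ Z^18.

∂_1: C_1 → C_0 is given by ∂[p,q] = [q] − [p]. For instance
  ∂bc = c − b.
As a 9×27 matrix over Z this has rank 8, with invariant factors (1,1,1,1,1,1,1,1).

Boundary ∂_2: C_2 → C_1 maps a triangle to the signed sum of its edges. For instance
  ∂ceg = eg − cg + ce,
  ∂egi = gi − ei + eg.
The resulting 27×18 matrix has rank 17, and its Smith normal form has invariant factors (1,1,1,1,1,1,1,1,1,1,1,1,1,1,1,1,1).

Now H_k = ker ∂_k / im ∂_{k+1}, so:

  H_0: rank C_0 − rank ∂_1 = 9 − 8 = 1, and the invariant factors of ∂_1 are all 1, so H_0 = Z.
  H_1: rank ker ∂_1 − rank ∂_2 = (27 − 8) − 17 = 2, and the invariant factors of ∂_2 are all 1, so H_1 = Z^2.
  H_2: rank ker ∂_2 − rank ∂_3 = (18 − 17) − 0 = 1, and there is no ∂_3, so H_2 = Z.

As a check, the Euler characteristic is 9 − 27 + 18 = 0, which agrees with 1 − 2 + 1 = 0.

H_0 = Z,  H_1 = Z^2,  H_2 = Z.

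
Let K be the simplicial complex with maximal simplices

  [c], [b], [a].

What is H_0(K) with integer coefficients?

H_0 = Z^3.

We work with the vertex ordering a < b < c. The simplices of K, each written with vertices in increasing order, are:

  0-simplices (3): a, b, c

Hence C_0 ≅ Z^3.

Reading off H_k = ker ∂_k / im ∂_{k+1}:

  H_0: rank C_0 − rank ∂_1 = 3 − 0 = 3, and there is no ∂_1, so H_0 ≅ Z^3.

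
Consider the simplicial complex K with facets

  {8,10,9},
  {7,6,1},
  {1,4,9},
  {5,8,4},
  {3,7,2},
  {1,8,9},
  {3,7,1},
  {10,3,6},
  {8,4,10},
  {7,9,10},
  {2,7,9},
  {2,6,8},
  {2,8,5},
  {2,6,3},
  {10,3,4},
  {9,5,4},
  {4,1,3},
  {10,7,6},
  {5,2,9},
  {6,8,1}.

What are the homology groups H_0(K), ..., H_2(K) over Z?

H_0 = Z,  H_1 = Z ⊕ Z_2,  H_2 = 0.

K has 10 vertices, 30 edges, 20 triangles.
rank ∂_0 = 0, rank ∂_1 = 9 ⇒ b_0 = 10 − 0 − 9 = 1; all invariant factors of ∂_1 are 1 so no torsion. So H_0 = Z.
rank ∂_1 = 9, rank ∂_2 = 20 ⇒ b_1 = 30 − 9 − 20 = 1; ∂_2 has invariant factor(s) [2] giving torsion. So H_1 = Z ⊕ Z_2.
rank ∂_2 = 20, rank ∂_3 = 0 ⇒ b_2 = 20 − 20 − 0 = 0. So H_2 = 0.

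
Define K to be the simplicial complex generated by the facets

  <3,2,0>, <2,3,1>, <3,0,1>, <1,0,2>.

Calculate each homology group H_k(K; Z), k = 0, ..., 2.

K has 4 vertices, 6 edges, 4 triangles.
rank ∂_0 = 0, rank ∂_1 = 3 ⇒ b_0 = 4 − 0 − 3 = 1; all invariant factors of ∂_1 are 1 so no torsion. So H_0 = Z.
rank ∂_1 = 3, rank ∂_2 = 3 ⇒ b_1 = 6 − 3 − 3 = 0; all invariant factors of ∂_2 are 1 so no torsion. So H_1 = 0.
rank ∂_2 = 3, rank ∂_3 = 0 ⇒ b_2 = 4 − 3 − 0 = 1. So H_2 = Z.

H_0 ≅ Z,  H_1 = 0,  H_2 ≅ Z.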